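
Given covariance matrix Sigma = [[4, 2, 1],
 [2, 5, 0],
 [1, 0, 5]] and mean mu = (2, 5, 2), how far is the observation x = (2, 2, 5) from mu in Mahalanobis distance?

Step 1 — centre the observation: (x - mu) = (0, -3, 3).

Step 2 — invert Sigma (cofactor / det for 3×3, or solve directly):
  Sigma^{-1} = [[0.3333, -0.1333, -0.0667],
 [-0.1333, 0.2533, 0.0267],
 [-0.0667, 0.0267, 0.2133]].

Step 3 — form the quadratic (x - mu)^T · Sigma^{-1} · (x - mu):
  Sigma^{-1} · (x - mu) = (0.2, -0.68, 0.56).
  (x - mu)^T · [Sigma^{-1} · (x - mu)] = (0)·(0.2) + (-3)·(-0.68) + (3)·(0.56) = 3.72.

Step 4 — take square root: d = √(3.72) ≈ 1.9287.

d(x, mu) = √(3.72) ≈ 1.9287


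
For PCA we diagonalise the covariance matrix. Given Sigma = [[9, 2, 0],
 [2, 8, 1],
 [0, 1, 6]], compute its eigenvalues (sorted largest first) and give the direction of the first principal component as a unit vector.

Step 1 — characteristic polynomial p(λ) = det(λI - Sigma) = λ³ - tr·λ² + c_1·λ - det, where tr = trace, c_1 = sum of the principal 2×2 minors, det = det(Sigma):
  tr = 9 + 8 + 6 = 23,
  c_1 = (9·8 - (2)²) + (9·6 - (0)²) + (8·6 - (1)²) = 68 + 54 + 47 = 169,
  det = 9·(8·6 - (1)²) - (2)·((2)·6 - (1)·(0)) + (0)·((2)·(1) - 8·(0)) = 9·(47) - (2)·(12) + (0)·(2) = 399.
  So p(λ) = λ³ - 23λ² + 169λ - 399.
Step 2 — look for an integer root (rational root theorem: any rational root is an integer divisor of 399). Testing λ = 7:
  p(7) = 343 - 1127 + 1183 - 399 = 0  ✓
  Dividing out (λ - 7): p(λ) = (λ - 7)(λ² - 16λ + 57).
Step 3 — remaining eigenvalues from the quadratic λ² - 16λ + 57 = 0:
  Δ = 16² - 4·57 = 256 - 228 = 28,  λ = (16 ± √28)/2 = (16 ± 5.2915)/2 ≈ 10.6458 or 5.3542.
  Sorted: λ_1 = 10.6458,  λ_2 = 7,  λ_3 = 5.3542  (check: sum = 23 = tr ✓).

Step 4 — unit eigenvector for λ_1 ≈ 10.6458: v spans the null space of (Sigma - λ_1 I), whose rows are
  r_1 = (-1.6458, 2, 0),  r_2 = (2, -2.6458, 1),  r_3 = (0, 1, -4.6458).
  v is orthogonal to every row, so take v ∝ r_1 × r_2 = ((2)·(1) - (0)·(-2.6458), (0)·(2) - (-1.6458)·(1), (-1.6458)·(-2.6458) - (2)·(2)) ≈ (2, 1.6458, 0.3542).
  Let u = (2, 1.6458, 0.3542).
  ||u|| = √((2)² + (1.6458)² + (0.3542)²) = √(6.834) ≈ 2.6142,  v_1 = u/||u|| ≈ (0.7651, 0.6295, 0.1355) (||v_1|| = 1).

λ_1 = 10.6458,  λ_2 = 7,  λ_3 = 5.3542;  v_1 ≈ (0.7651, 0.6295, 0.1355)


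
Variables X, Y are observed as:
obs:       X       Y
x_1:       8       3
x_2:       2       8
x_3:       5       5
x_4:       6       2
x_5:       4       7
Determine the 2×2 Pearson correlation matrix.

Step 1 — column means:
  mean(X) = (8 + 2 + 5 + 6 + 4) / 5 = 25/5 = 5
  mean(Y) = (3 + 8 + 5 + 2 + 7) / 5 = 25/5 = 5

Step 2 — sample variances and covariances s[i,j] = (1/(n-1)) · Σ_k (x_{k,i} - mean_i) · (x_{k,j} - mean_j), with n-1 = 4:
  s[X,X] = ((3)·(3) + (-3)·(-3) + (0)·(0) + (1)·(1) + (-1)·(-1)) / 4 = 20/4 = 5
  s[X,Y] = ((3)·(-2) + (-3)·(3) + (0)·(0) + (1)·(-3) + (-1)·(2)) / 4 = -20/4 = -5
  s[Y,Y] = ((-2)·(-2) + (3)·(3) + (0)·(0) + (-3)·(-3) + (2)·(2)) / 4 = 26/4 = 6.5
  Sample standard deviations s_i = √(s[i,i]):
  s(X) = √(5) = 2.2361
  s(Y) = √(6.5) = 2.5495

Step 3 — r_{ij} = s_{ij} / (s_i · s_j):
  r[X,X] = 1 (diagonal).
  r[X,Y] = -5 / (2.2361 · 2.5495) = -5 / 5.7009 = -0.8771
  r[Y,Y] = 1 (diagonal).

R is symmetric with unit diagonal. Assembling:

R = [[1, -0.8771],
 [-0.8771, 1]]


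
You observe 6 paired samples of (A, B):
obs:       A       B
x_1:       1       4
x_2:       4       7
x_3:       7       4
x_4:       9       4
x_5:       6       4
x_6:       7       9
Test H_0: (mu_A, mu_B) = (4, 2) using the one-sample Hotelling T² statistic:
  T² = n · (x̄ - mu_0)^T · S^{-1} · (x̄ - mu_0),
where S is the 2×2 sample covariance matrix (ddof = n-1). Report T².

Step 1 — sample mean vector:
  mean(A) = (1 + 4 + 7 + 9 + 6 + 7) / 6 = 34/6 = 5.6667
  mean(B) = (4 + 7 + 4 + 4 + 4 + 9) / 6 = 32/6 = 5.3333
  x̄ = (5.6667, 5.3333),  deviation x̄ - mu_0 = (5.6667, 5.3333) - (4, 2) = (1.6667, 3.3333).

Step 2 — sample covariance matrix, S[i,j] = (1/(n-1)) · Σ_k (x_{k,i} - mean_i) · (x_{k,j} - mean_j), divisor n-1 = 5:
  S[A,A] = ((-4.6667)·(-4.6667) + (-1.6667)·(-1.6667) + (1.3333)·(1.3333) + (3.3333)·(3.3333) + (0.3333)·(0.3333) + (1.3333)·(1.3333)) / 5 = 39.3333/5 = 7.8667
  S[A,B] = ((-4.6667)·(-1.3333) + (-1.6667)·(1.6667) + (1.3333)·(-1.3333) + (3.3333)·(-1.3333) + (0.3333)·(-1.3333) + (1.3333)·(3.6667)) / 5 = 1.6667/5 = 0.3333
  S[B,B] = ((-1.3333)·(-1.3333) + (1.6667)·(1.6667) + (-1.3333)·(-1.3333) + (-1.3333)·(-1.3333) + (-1.3333)·(-1.3333) + (3.6667)·(3.6667)) / 5 = 23.3333/5 = 4.6667
  S = [[7.8667, 0.3333],
 [0.3333, 4.6667]].

Step 3 — invert S. det(S) = 7.8667·4.6667 - (0.3333)² = 36.6.
  S^{-1} = (1/det) · [[d, -b], [-b, a]] = [[0.1275, -0.0091],
 [-0.0091, 0.2149]].

Step 4 — quadratic form (x̄ - mu_0)^T · S^{-1} · (x̄ - mu_0):
  S^{-1} · (x̄ - mu_0) = (0.1821, 0.7013),
  (x̄ - mu_0)^T · [...] = (1.6667)·(0.1821) + (3.3333)·(0.7013) = 2.6412.

Step 5 — scale by n: T² = 6 · 2.6412 = 15.847.

T² ≈ 15.847


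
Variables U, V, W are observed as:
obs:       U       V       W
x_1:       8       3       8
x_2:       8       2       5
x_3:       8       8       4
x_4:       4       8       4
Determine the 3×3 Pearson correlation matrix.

Step 1 — column means:
  mean(U) = (8 + 8 + 8 + 4) / 4 = 28/4 = 7
  mean(V) = (3 + 2 + 8 + 8) / 4 = 21/4 = 5.25
  mean(W) = (8 + 5 + 4 + 4) / 4 = 21/4 = 5.25

Step 2 — sample variances and covariances s[i,j] = (1/(n-1)) · Σ_k (x_{k,i} - mean_i) · (x_{k,j} - mean_j), with n-1 = 3:
  s[U,U] = ((1)·(1) + (1)·(1) + (1)·(1) + (-3)·(-3)) / 3 = 12/3 = 4
  s[U,V] = ((1)·(-2.25) + (1)·(-3.25) + (1)·(2.75) + (-3)·(2.75)) / 3 = -11/3 = -3.6667
  s[U,W] = ((1)·(2.75) + (1)·(-0.25) + (1)·(-1.25) + (-3)·(-1.25)) / 3 = 5/3 = 1.6667
  s[V,V] = ((-2.25)·(-2.25) + (-3.25)·(-3.25) + (2.75)·(2.75) + (2.75)·(2.75)) / 3 = 30.75/3 = 10.25
  s[V,W] = ((-2.25)·(2.75) + (-3.25)·(-0.25) + (2.75)·(-1.25) + (2.75)·(-1.25)) / 3 = -12.25/3 = -4.0833
  s[W,W] = ((2.75)·(2.75) + (-0.25)·(-0.25) + (-1.25)·(-1.25) + (-1.25)·(-1.25)) / 3 = 10.75/3 = 3.5833
  Sample standard deviations s_i = √(s[i,i]):
  s(U) = √(4) = 2
  s(V) = √(10.25) = 3.2016
  s(W) = √(3.5833) = 1.893

Step 3 — r_{ij} = s_{ij} / (s_i · s_j):
  r[U,U] = 1 (diagonal).
  r[U,V] = -3.6667 / (2 · 3.2016) = -3.6667 / 6.4031 = -0.5726
  r[U,W] = 1.6667 / (2 · 1.893) = 1.6667 / 3.7859 = 0.4402
  r[V,V] = 1 (diagonal).
  r[V,W] = -4.0833 / (3.2016 · 1.893) = -4.0833 / 6.0605 = -0.6738
  r[W,W] = 1 (diagonal).

R is symmetric with unit diagonal. Assembling:

R = [[1, -0.5726, 0.4402],
 [-0.5726, 1, -0.6738],
 [0.4402, -0.6738, 1]]


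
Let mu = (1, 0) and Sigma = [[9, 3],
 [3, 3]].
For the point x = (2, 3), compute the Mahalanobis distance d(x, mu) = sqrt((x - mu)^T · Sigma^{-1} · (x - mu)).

Step 1 — centre the observation: (x - mu) = (1, 3).

Step 2 — invert Sigma. det(Sigma) = 9·3 - (3)² = 18.
  Sigma^{-1} = (1/det) · [[d, -b], [-b, a]] = [[0.1667, -0.1667],
 [-0.1667, 0.5]].

Step 3 — form the quadratic (x - mu)^T · Sigma^{-1} · (x - mu):
  Sigma^{-1} · (x - mu) = (-0.3333, 1.3333).
  (x - mu)^T · [Sigma^{-1} · (x - mu)] = (1)·(-0.3333) + (3)·(1.3333) = 3.6667.

Step 4 — take square root: d = √(3.6667) ≈ 1.9149.

d(x, mu) = √(3.6667) ≈ 1.9149


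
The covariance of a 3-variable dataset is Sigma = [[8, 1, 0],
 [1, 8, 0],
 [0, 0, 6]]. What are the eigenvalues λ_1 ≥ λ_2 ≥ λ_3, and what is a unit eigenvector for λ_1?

Step 1 — characteristic polynomial p(λ) = det(λI - Sigma) = λ³ - tr·λ² + c_1·λ - det, where tr = trace, c_1 = sum of the principal 2×2 minors, det = det(Sigma):
  tr = 8 + 8 + 6 = 22,
  c_1 = (8·8 - (1)²) + (8·6 - (0)²) + (8·6 - (0)²) = 63 + 48 + 48 = 159,
  det = 8·(8·6 - (0)²) - (1)·((1)·6 - (0)·(0)) + (0)·((1)·(0) - 8·(0)) = 8·(48) - (1)·(6) + (0)·(0) = 378.
  So p(λ) = λ³ - 22λ² + 159λ - 378.
Step 2 — look for an integer root (rational root theorem: any rational root is an integer divisor of 378). Testing λ = 6:
  p(6) = 216 - 792 + 954 - 378 = 0  ✓
  Dividing out (λ - 6): p(λ) = (λ - 6)(λ² - 16λ + 63).
Step 3 — remaining eigenvalues from the quadratic λ² - 16λ + 63 = 0:
  Δ = 16² - 4·63 = 256 - 252 = 4,  λ = (16 ± √4)/2 = (16 ± 2)/2 = 9 or 7.
  Sorted: λ_1 = 9,  λ_2 = 7,  λ_3 = 6  (check: sum = 22 = tr ✓).

Step 4 — unit eigenvector for λ_1 = 9: v spans the null space of (Sigma - λ_1 I), whose rows are
  r_1 = (-1, 1, 0),  r_2 = (1, -1, 0),  r_3 = (0, 0, -3).
  v is orthogonal to every row, so take v ∝ r_1 × r_3 = ((1)·(-3) - (0)·(0), (0)·(0) - (-1)·(-3), (-1)·(0) - (1)·(0)) = (-3, -3, 0).
  Rescale (divide by 3; multiply by -1 so the first nonzero entry is positive): u = (1, 1, 0).
  ||u|| = √((1)² + (1)² + (0)²) = √(2) ≈ 1.4142,  v_1 = u/||u|| ≈ (0.7071, 0.7071, 0) (||v_1|| = 1).

λ_1 = 9,  λ_2 = 7,  λ_3 = 6;  v_1 ≈ (0.7071, 0.7071, 0)


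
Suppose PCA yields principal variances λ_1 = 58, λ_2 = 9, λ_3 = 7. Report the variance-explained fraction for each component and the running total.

Step 1 — total variance = trace(Sigma) = Σ λ_i = 58 + 9 + 7 = 74.

Step 2 — fraction explained by component i = λ_i / Σ λ:
  PC1: 58/74 = 0.7838
  PC2: 9/74 = 0.1216
  PC3: 7/74 = 0.0946

Step 3 — cumulative fraction after k components = (λ_1 + ... + λ_k) / Σ λ:
  k = 1: 58/74 = 0.7838
  k = 2: (58 + 9)/74 = 67/74 = 0.9054
  k = 3: (58 + 9 + 7)/74 = 74/74 = 1

Summary (fraction, with percent):

explained: PC1 0.7838 (78.38%), PC2 0.1216 (12.16%), PC3 0.0946 (9.46%);  cumulative: 0.7838, 0.9054, 1


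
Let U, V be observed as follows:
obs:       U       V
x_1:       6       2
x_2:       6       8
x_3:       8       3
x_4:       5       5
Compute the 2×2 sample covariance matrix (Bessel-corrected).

Step 1 — column means:
  mean(U) = (6 + 6 + 8 + 5) / 4 = 25/4 = 6.25
  mean(V) = (2 + 8 + 3 + 5) / 4 = 18/4 = 4.5

Step 2 — sample covariance S[i,j] = (1/(n-1)) · Σ_k (x_{k,i} - mean_i) · (x_{k,j} - mean_j), with n-1 = 3.
  S[U,U] = ((-0.25)·(-0.25) + (-0.25)·(-0.25) + (1.75)·(1.75) + (-1.25)·(-1.25)) / 3 = 4.75/3 = 1.5833
  S[U,V] = ((-0.25)·(-2.5) + (-0.25)·(3.5) + (1.75)·(-1.5) + (-1.25)·(0.5)) / 3 = -3.5/3 = -1.1667
  S[V,V] = ((-2.5)·(-2.5) + (3.5)·(3.5) + (-1.5)·(-1.5) + (0.5)·(0.5)) / 3 = 21/3 = 7

S is symmetric (S[j,i] = S[i,j]). Assembling:

S = [[1.5833, -1.1667],
 [-1.1667, 7]]


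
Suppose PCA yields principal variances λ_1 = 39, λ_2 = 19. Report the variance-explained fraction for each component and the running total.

Step 1 — total variance = trace(Sigma) = Σ λ_i = 39 + 19 = 58.

Step 2 — fraction explained by component i = λ_i / Σ λ:
  PC1: 39/58 = 0.6724
  PC2: 19/58 = 0.3276

Step 3 — cumulative fraction after k components = (λ_1 + ... + λ_k) / Σ λ:
  k = 1: 39/58 = 0.6724
  k = 2: (39 + 19)/58 = 58/58 = 1

Summary (fraction, with percent):

explained: PC1 0.6724 (67.24%), PC2 0.3276 (32.76%);  cumulative: 0.6724, 1


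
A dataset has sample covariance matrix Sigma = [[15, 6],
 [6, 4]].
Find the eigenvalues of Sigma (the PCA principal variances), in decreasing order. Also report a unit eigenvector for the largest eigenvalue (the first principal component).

Step 1 — characteristic polynomial of 2×2 Sigma:
  det(Sigma - λI) = λ² - trace · λ + det = 0.
  trace = 15 + 4 = 19, det = 15·4 - (6)² = 24.
Step 2 — discriminant:
  Δ = trace² - 4·det = 361 - 96 = 265.
Step 3 — eigenvalues:
  λ = (trace ± √Δ)/2 = (19 ± 16.2788)/2,
  λ_1 = 17.6394,  λ_2 = 1.3606.

Step 4 — unit eigenvector for λ_1: solve (Sigma - λ_1 I)v = 0. First row:
  (15 - 17.6394)·v_x + (6)·v_y = 0, i.e. (-2.6394)·v_x + (6)·v_y = 0,
  so v ∝ (b, λ_1 - a) = (6, 2.6394) = u.
  ||u|| = √((6)² + (2.6394)²) = √(42.9665) ≈ 6.5549,
  v_1 = u/||u|| ≈ (0.9153, 0.4027) (||v_1|| = 1).

λ_1 = 17.6394,  λ_2 = 1.3606;  v_1 ≈ (0.9153, 0.4027)


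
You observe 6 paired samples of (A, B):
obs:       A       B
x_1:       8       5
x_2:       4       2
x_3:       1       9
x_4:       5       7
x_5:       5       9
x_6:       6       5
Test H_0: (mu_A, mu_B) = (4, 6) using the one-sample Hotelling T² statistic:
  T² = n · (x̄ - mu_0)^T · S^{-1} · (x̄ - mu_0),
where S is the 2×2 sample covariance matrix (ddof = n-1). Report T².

Step 1 — sample mean vector:
  mean(A) = (8 + 4 + 1 + 5 + 5 + 6) / 6 = 29/6 = 4.8333
  mean(B) = (5 + 2 + 9 + 7 + 9 + 5) / 6 = 37/6 = 6.1667
  x̄ = (4.8333, 6.1667),  deviation x̄ - mu_0 = (4.8333, 6.1667) - (4, 6) = (0.8333, 0.1667).

Step 2 — sample covariance matrix, S[i,j] = (1/(n-1)) · Σ_k (x_{k,i} - mean_i) · (x_{k,j} - mean_j), divisor n-1 = 5:
  S[A,A] = ((3.1667)·(3.1667) + (-0.8333)·(-0.8333) + (-3.8333)·(-3.8333) + (0.1667)·(0.1667) + (0.1667)·(0.1667) + (1.1667)·(1.1667)) / 5 = 26.8333/5 = 5.3667
  S[A,B] = ((3.1667)·(-1.1667) + (-0.8333)·(-4.1667) + (-3.8333)·(2.8333) + (0.1667)·(0.8333) + (0.1667)·(2.8333) + (1.1667)·(-1.1667)) / 5 = -11.8333/5 = -2.3667
  S[B,B] = ((-1.1667)·(-1.1667) + (-4.1667)·(-4.1667) + (2.8333)·(2.8333) + (0.8333)·(0.8333) + (2.8333)·(2.8333) + (-1.1667)·(-1.1667)) / 5 = 36.8333/5 = 7.3667
  S = [[5.3667, -2.3667],
 [-2.3667, 7.3667]].

Step 3 — invert S. det(S) = 5.3667·7.3667 - (-2.3667)² = 33.9333.
  S^{-1} = (1/det) · [[d, -b], [-b, a]] = [[0.2171, 0.0697],
 [0.0697, 0.1582]].

Step 4 — quadratic form (x̄ - mu_0)^T · S^{-1} · (x̄ - mu_0):
  S^{-1} · (x̄ - mu_0) = (0.1925, 0.0845),
  (x̄ - mu_0)^T · [...] = (0.8333)·(0.1925) + (0.1667)·(0.0845) = 0.1745.

Step 5 — scale by n: T² = 6 · 0.1745 = 1.0472.

T² ≈ 1.0472


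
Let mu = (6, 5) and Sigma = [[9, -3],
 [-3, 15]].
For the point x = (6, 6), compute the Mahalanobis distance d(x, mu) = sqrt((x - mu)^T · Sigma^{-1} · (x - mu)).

Step 1 — centre the observation: (x - mu) = (0, 1).

Step 2 — invert Sigma. det(Sigma) = 9·15 - (-3)² = 126.
  Sigma^{-1} = (1/det) · [[d, -b], [-b, a]] = [[0.119, 0.0238],
 [0.0238, 0.0714]].

Step 3 — form the quadratic (x - mu)^T · Sigma^{-1} · (x - mu):
  Sigma^{-1} · (x - mu) = (0.0238, 0.0714).
  (x - mu)^T · [Sigma^{-1} · (x - mu)] = (0)·(0.0238) + (1)·(0.0714) = 0.0714.

Step 4 — take square root: d = √(0.0714) ≈ 0.2673.

d(x, mu) = √(0.0714) ≈ 0.2673


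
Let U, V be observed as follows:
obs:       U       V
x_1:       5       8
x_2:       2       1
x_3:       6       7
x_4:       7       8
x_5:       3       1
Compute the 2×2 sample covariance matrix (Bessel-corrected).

Step 1 — column means:
  mean(U) = (5 + 2 + 6 + 7 + 3) / 5 = 23/5 = 4.6
  mean(V) = (8 + 1 + 7 + 8 + 1) / 5 = 25/5 = 5

Step 2 — sample covariance S[i,j] = (1/(n-1)) · Σ_k (x_{k,i} - mean_i) · (x_{k,j} - mean_j), with n-1 = 4.
  S[U,U] = ((0.4)·(0.4) + (-2.6)·(-2.6) + (1.4)·(1.4) + (2.4)·(2.4) + (-1.6)·(-1.6)) / 4 = 17.2/4 = 4.3
  S[U,V] = ((0.4)·(3) + (-2.6)·(-4) + (1.4)·(2) + (2.4)·(3) + (-1.6)·(-4)) / 4 = 28/4 = 7
  S[V,V] = ((3)·(3) + (-4)·(-4) + (2)·(2) + (3)·(3) + (-4)·(-4)) / 4 = 54/4 = 13.5

S is symmetric (S[j,i] = S[i,j]). Assembling:

S = [[4.3, 7],
 [7, 13.5]]


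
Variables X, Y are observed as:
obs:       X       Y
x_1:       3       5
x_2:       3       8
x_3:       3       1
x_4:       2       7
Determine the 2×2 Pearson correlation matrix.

Step 1 — column means:
  mean(X) = (3 + 3 + 3 + 2) / 4 = 11/4 = 2.75
  mean(Y) = (5 + 8 + 1 + 7) / 4 = 21/4 = 5.25

Step 2 — sample variances and covariances s[i,j] = (1/(n-1)) · Σ_k (x_{k,i} - mean_i) · (x_{k,j} - mean_j), with n-1 = 3:
  s[X,X] = ((0.25)·(0.25) + (0.25)·(0.25) + (0.25)·(0.25) + (-0.75)·(-0.75)) / 3 = 0.75/3 = 0.25
  s[X,Y] = ((0.25)·(-0.25) + (0.25)·(2.75) + (0.25)·(-4.25) + (-0.75)·(1.75)) / 3 = -1.75/3 = -0.5833
  s[Y,Y] = ((-0.25)·(-0.25) + (2.75)·(2.75) + (-4.25)·(-4.25) + (1.75)·(1.75)) / 3 = 28.75/3 = 9.5833
  Sample standard deviations s_i = √(s[i,i]):
  s(X) = √(0.25) = 0.5
  s(Y) = √(9.5833) = 3.0957

Step 3 — r_{ij} = s_{ij} / (s_i · s_j):
  r[X,X] = 1 (diagonal).
  r[X,Y] = -0.5833 / (0.5 · 3.0957) = -0.5833 / 1.5478 = -0.3769
  r[Y,Y] = 1 (diagonal).

R is symmetric with unit diagonal. Assembling:

R = [[1, -0.3769],
 [-0.3769, 1]]


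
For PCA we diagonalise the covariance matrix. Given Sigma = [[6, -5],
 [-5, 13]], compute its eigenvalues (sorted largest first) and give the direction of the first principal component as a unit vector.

Step 1 — characteristic polynomial of 2×2 Sigma:
  det(Sigma - λI) = λ² - trace · λ + det = 0.
  trace = 6 + 13 = 19, det = 6·13 - (-5)² = 53.
Step 2 — discriminant:
  Δ = trace² - 4·det = 361 - 212 = 149.
Step 3 — eigenvalues:
  λ = (trace ± √Δ)/2 = (19 ± 12.2066)/2,
  λ_1 = 15.6033,  λ_2 = 3.3967.

Step 4 — unit eigenvector for λ_1: solve (Sigma - λ_1 I)v = 0. First row:
  (6 - 15.6033)·v_x + (-5)·v_y = 0, i.e. (-9.6033)·v_x + (-5)·v_y = 0,
  so v ∝ (b, λ_1 - a) = (-5, 9.6033); multiply by -1 so the first entry is positive: u = (5, -9.6033).
  ||u|| = √((5)² + (-9.6033)²) = √(117.2229) ≈ 10.827,
  v_1 = u/||u|| ≈ (0.4618, -0.887) (||v_1|| = 1).

λ_1 = 15.6033,  λ_2 = 3.3967;  v_1 ≈ (0.4618, -0.887)


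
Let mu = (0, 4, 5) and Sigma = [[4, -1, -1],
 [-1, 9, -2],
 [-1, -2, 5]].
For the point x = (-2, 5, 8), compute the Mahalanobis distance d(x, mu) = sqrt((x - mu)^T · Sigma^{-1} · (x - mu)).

Step 1 — centre the observation: (x - mu) = (-2, 1, 3).

Step 2 — invert Sigma (cofactor / det for 3×3, or solve directly):
  Sigma^{-1} = [[0.2808, 0.0479, 0.0753],
 [0.0479, 0.1301, 0.0616],
 [0.0753, 0.0616, 0.2397]].

Step 3 — form the quadratic (x - mu)^T · Sigma^{-1} · (x - mu):
  Sigma^{-1} · (x - mu) = (-0.2877, 0.2192, 0.6301).
  (x - mu)^T · [Sigma^{-1} · (x - mu)] = (-2)·(-0.2877) + (1)·(0.2192) + (3)·(0.6301) = 2.6849.

Step 4 — take square root: d = √(2.6849) ≈ 1.6386.

d(x, mu) = √(2.6849) ≈ 1.6386


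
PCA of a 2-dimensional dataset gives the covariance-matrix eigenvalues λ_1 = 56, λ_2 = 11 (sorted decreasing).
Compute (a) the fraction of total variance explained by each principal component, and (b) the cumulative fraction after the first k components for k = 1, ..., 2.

Step 1 — total variance = trace(Sigma) = Σ λ_i = 56 + 11 = 67.

Step 2 — fraction explained by component i = λ_i / Σ λ:
  PC1: 56/67 = 0.8358
  PC2: 11/67 = 0.1642

Step 3 — cumulative fraction after k components = (λ_1 + ... + λ_k) / Σ λ:
  k = 1: 56/67 = 0.8358
  k = 2: (56 + 11)/67 = 67/67 = 1

Summary (fraction, with percent):

explained: PC1 0.8358 (83.58%), PC2 0.1642 (16.42%);  cumulative: 0.8358, 1


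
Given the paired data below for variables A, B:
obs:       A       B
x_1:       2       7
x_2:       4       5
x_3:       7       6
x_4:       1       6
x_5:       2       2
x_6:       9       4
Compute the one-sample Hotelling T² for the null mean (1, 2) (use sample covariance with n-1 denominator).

Step 1 — sample mean vector:
  mean(A) = (2 + 4 + 7 + 1 + 2 + 9) / 6 = 25/6 = 4.1667
  mean(B) = (7 + 5 + 6 + 6 + 2 + 4) / 6 = 30/6 = 5
  x̄ = (4.1667, 5),  deviation x̄ - mu_0 = (4.1667, 5) - (1, 2) = (3.1667, 3).

Step 2 — sample covariance matrix, S[i,j] = (1/(n-1)) · Σ_k (x_{k,i} - mean_i) · (x_{k,j} - mean_j), divisor n-1 = 5:
  S[A,A] = ((-2.1667)·(-2.1667) + (-0.1667)·(-0.1667) + (2.8333)·(2.8333) + (-3.1667)·(-3.1667) + (-2.1667)·(-2.1667) + (4.8333)·(4.8333)) / 5 = 50.8333/5 = 10.1667
  S[A,B] = ((-2.1667)·(2) + (-0.1667)·(0) + (2.8333)·(1) + (-3.1667)·(1) + (-2.1667)·(-3) + (4.8333)·(-1)) / 5 = -3/5 = -0.6
  S[B,B] = ((2)·(2) + (0)·(0) + (1)·(1) + (1)·(1) + (-3)·(-3) + (-1)·(-1)) / 5 = 16/5 = 3.2
  S = [[10.1667, -0.6],
 [-0.6, 3.2]].

Step 3 — invert S. det(S) = 10.1667·3.2 - (-0.6)² = 32.1733.
  S^{-1} = (1/det) · [[d, -b], [-b, a]] = [[0.0995, 0.0186],
 [0.0186, 0.316]].

Step 4 — quadratic form (x̄ - mu_0)^T · S^{-1} · (x̄ - mu_0):
  S^{-1} · (x̄ - mu_0) = (0.3709, 1.007),
  (x̄ - mu_0)^T · [...] = (3.1667)·(0.3709) + (3)·(1.007) = 4.1957.

Step 5 — scale by n: T² = 6 · 4.1957 = 25.1741.

T² ≈ 25.1741


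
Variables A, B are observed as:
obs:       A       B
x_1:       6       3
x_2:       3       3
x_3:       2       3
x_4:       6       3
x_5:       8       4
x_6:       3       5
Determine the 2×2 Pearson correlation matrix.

Step 1 — column means:
  mean(A) = (6 + 3 + 2 + 6 + 8 + 3) / 6 = 28/6 = 4.6667
  mean(B) = (3 + 3 + 3 + 3 + 4 + 5) / 6 = 21/6 = 3.5

Step 2 — sample variances and covariances s[i,j] = (1/(n-1)) · Σ_k (x_{k,i} - mean_i) · (x_{k,j} - mean_j), with n-1 = 5:
  s[A,A] = ((1.3333)·(1.3333) + (-1.6667)·(-1.6667) + (-2.6667)·(-2.6667) + (1.3333)·(1.3333) + (3.3333)·(3.3333) + (-1.6667)·(-1.6667)) / 5 = 27.3333/5 = 5.4667
  s[A,B] = ((1.3333)·(-0.5) + (-1.6667)·(-0.5) + (-2.6667)·(-0.5) + (1.3333)·(-0.5) + (3.3333)·(0.5) + (-1.6667)·(1.5)) / 5 = 0/5 = 0
  s[B,B] = ((-0.5)·(-0.5) + (-0.5)·(-0.5) + (-0.5)·(-0.5) + (-0.5)·(-0.5) + (0.5)·(0.5) + (1.5)·(1.5)) / 5 = 3.5/5 = 0.7
  Sample standard deviations s_i = √(s[i,i]):
  s(A) = √(5.4667) = 2.3381
  s(B) = √(0.7) = 0.8367

Step 3 — r_{ij} = s_{ij} / (s_i · s_j):
  r[A,A] = 1 (diagonal).
  r[A,B] = 0 / (2.3381 · 0.8367) = 0 / 1.9562 = 0
  r[B,B] = 1 (diagonal).

R is symmetric with unit diagonal. Assembling:

R = [[1, 0],
 [0, 1]]


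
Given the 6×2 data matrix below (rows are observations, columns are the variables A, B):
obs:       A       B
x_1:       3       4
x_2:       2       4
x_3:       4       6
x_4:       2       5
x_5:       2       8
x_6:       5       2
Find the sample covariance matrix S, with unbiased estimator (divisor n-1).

Step 1 — column means:
  mean(A) = (3 + 2 + 4 + 2 + 2 + 5) / 6 = 18/6 = 3
  mean(B) = (4 + 4 + 6 + 5 + 8 + 2) / 6 = 29/6 = 4.8333

Step 2 — sample covariance S[i,j] = (1/(n-1)) · Σ_k (x_{k,i} - mean_i) · (x_{k,j} - mean_j), with n-1 = 5.
  S[A,A] = ((0)·(0) + (-1)·(-1) + (1)·(1) + (-1)·(-1) + (-1)·(-1) + (2)·(2)) / 5 = 8/5 = 1.6
  S[A,B] = ((0)·(-0.8333) + (-1)·(-0.8333) + (1)·(1.1667) + (-1)·(0.1667) + (-1)·(3.1667) + (2)·(-2.8333)) / 5 = -7/5 = -1.4
  S[B,B] = ((-0.8333)·(-0.8333) + (-0.8333)·(-0.8333) + (1.1667)·(1.1667) + (0.1667)·(0.1667) + (3.1667)·(3.1667) + (-2.8333)·(-2.8333)) / 5 = 20.8333/5 = 4.1667

S is symmetric (S[j,i] = S[i,j]). Assembling:

S = [[1.6, -1.4],
 [-1.4, 4.1667]]


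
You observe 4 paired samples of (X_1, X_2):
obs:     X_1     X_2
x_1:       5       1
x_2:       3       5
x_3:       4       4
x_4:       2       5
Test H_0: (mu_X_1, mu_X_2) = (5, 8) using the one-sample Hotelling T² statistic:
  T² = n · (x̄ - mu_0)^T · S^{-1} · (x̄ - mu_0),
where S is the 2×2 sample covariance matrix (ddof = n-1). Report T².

Step 1 — sample mean vector:
  mean(X_1) = (5 + 3 + 4 + 2) / 4 = 14/4 = 3.5
  mean(X_2) = (1 + 5 + 4 + 5) / 4 = 15/4 = 3.75
  x̄ = (3.5, 3.75),  deviation x̄ - mu_0 = (3.5, 3.75) - (5, 8) = (-1.5, -4.25).

Step 2 — sample covariance matrix, S[i,j] = (1/(n-1)) · Σ_k (x_{k,i} - mean_i) · (x_{k,j} - mean_j), divisor n-1 = 3:
  S[X_1,X_1] = ((1.5)·(1.5) + (-0.5)·(-0.5) + (0.5)·(0.5) + (-1.5)·(-1.5)) / 3 = 5/3 = 1.6667
  S[X_1,X_2] = ((1.5)·(-2.75) + (-0.5)·(1.25) + (0.5)·(0.25) + (-1.5)·(1.25)) / 3 = -6.5/3 = -2.1667
  S[X_2,X_2] = ((-2.75)·(-2.75) + (1.25)·(1.25) + (0.25)·(0.25) + (1.25)·(1.25)) / 3 = 10.75/3 = 3.5833
  S = [[1.6667, -2.1667],
 [-2.1667, 3.5833]].

Step 3 — invert S. det(S) = 1.6667·3.5833 - (-2.1667)² = 1.2778.
  S^{-1} = (1/det) · [[d, -b], [-b, a]] = [[2.8043, 1.6957],
 [1.6957, 1.3043]].

Step 4 — quadratic form (x̄ - mu_0)^T · S^{-1} · (x̄ - mu_0):
  S^{-1} · (x̄ - mu_0) = (-11.413, -8.087),
  (x̄ - mu_0)^T · [...] = (-1.5)·(-11.413) + (-4.25)·(-8.087) = 51.4891.

Step 5 — scale by n: T² = 4 · 51.4891 = 205.9565.

T² ≈ 205.9565


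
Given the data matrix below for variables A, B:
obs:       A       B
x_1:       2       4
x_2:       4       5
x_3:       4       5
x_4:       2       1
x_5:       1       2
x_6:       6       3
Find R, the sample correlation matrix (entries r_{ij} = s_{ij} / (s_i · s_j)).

Step 1 — column means:
  mean(A) = (2 + 4 + 4 + 2 + 1 + 6) / 6 = 19/6 = 3.1667
  mean(B) = (4 + 5 + 5 + 1 + 2 + 3) / 6 = 20/6 = 3.3333

Step 2 — sample variances and covariances s[i,j] = (1/(n-1)) · Σ_k (x_{k,i} - mean_i) · (x_{k,j} - mean_j), with n-1 = 5:
  s[A,A] = ((-1.1667)·(-1.1667) + (0.8333)·(0.8333) + (0.8333)·(0.8333) + (-1.1667)·(-1.1667) + (-2.1667)·(-2.1667) + (2.8333)·(2.8333)) / 5 = 16.8333/5 = 3.3667
  s[A,B] = ((-1.1667)·(0.6667) + (0.8333)·(1.6667) + (0.8333)·(1.6667) + (-1.1667)·(-2.3333) + (-2.1667)·(-1.3333) + (2.8333)·(-0.3333)) / 5 = 6.6667/5 = 1.3333
  s[B,B] = ((0.6667)·(0.6667) + (1.6667)·(1.6667) + (1.6667)·(1.6667) + (-2.3333)·(-2.3333) + (-1.3333)·(-1.3333) + (-0.3333)·(-0.3333)) / 5 = 13.3333/5 = 2.6667
  Sample standard deviations s_i = √(s[i,i]):
  s(A) = √(3.3667) = 1.8348
  s(B) = √(2.6667) = 1.633

Step 3 — r_{ij} = s_{ij} / (s_i · s_j):
  r[A,A] = 1 (diagonal).
  r[A,B] = 1.3333 / (1.8348 · 1.633) = 1.3333 / 2.9963 = 0.445
  r[B,B] = 1 (diagonal).

R is symmetric with unit diagonal. Assembling:

R = [[1, 0.445],
 [0.445, 1]]


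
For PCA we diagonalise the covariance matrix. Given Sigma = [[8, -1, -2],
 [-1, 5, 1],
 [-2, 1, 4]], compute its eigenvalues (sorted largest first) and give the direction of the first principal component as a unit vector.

Step 1 — characteristic polynomial p(λ) = det(λI - Sigma) = λ³ - tr·λ² + c_1·λ - det, where tr = trace, c_1 = sum of the principal 2×2 minors, det = det(Sigma):
  tr = 8 + 5 + 4 = 17,
  c_1 = (8·5 - (-1)²) + (8·4 - (-2)²) + (5·4 - (1)²) = 39 + 28 + 19 = 86,
  det = 8·(5·4 - (1)²) - (-1)·((-1)·4 - (1)·(-2)) + (-2)·((-1)·(1) - 5·(-2)) = 8·(19) - (-1)·(-2) + (-2)·(9) = 132.
  So p(λ) = λ³ - 17λ² + 86λ - 132.
Step 2 — look for an integer root (rational root theorem: any rational root is an integer divisor of 132). Testing λ = 3:
  p(3) = 27 - 153 + 258 - 132 = 0  ✓
  Dividing out (λ - 3): p(λ) = (λ - 3)(λ² - 14λ + 44).
Step 3 — remaining eigenvalues from the quadratic λ² - 14λ + 44 = 0:
  Δ = 14² - 4·44 = 196 - 176 = 20,  λ = (14 ± √20)/2 = (14 ± 4.4721)/2 ≈ 9.2361 or 4.7639.
  Sorted: λ_1 = 9.2361,  λ_2 = 4.7639,  λ_3 = 3  (check: sum = 17 = tr ✓).

Step 4 — unit eigenvector for λ_1 ≈ 9.2361: v spans the null space of (Sigma - λ_1 I), whose rows are
  r_1 = (-1.2361, -1, -2),  r_2 = (-1, -4.2361, 1),  r_3 = (-2, 1, -5.2361).
  v is orthogonal to every row, so take v ∝ r_1 × r_2 = ((-1)·(1) - (-2)·(-4.2361), (-2)·(-1) - (-1.2361)·(1), (-1.2361)·(-4.2361) - (-1)·(-1)) ≈ (-9.4721, 3.2361, 4.2361).
  Rescale (multiply by -1 so the first nonzero entry is positive): u = (9.4721, -3.2361, -4.2361).
  ||u|| = √((9.4721)² + (-3.2361)² + (-4.2361)²) = √(118.1378) ≈ 10.8691,  v_1 = u/||u|| ≈ (0.8715, -0.2977, -0.3897) (||v_1|| = 1).

λ_1 = 9.2361,  λ_2 = 4.7639,  λ_3 = 3;  v_1 ≈ (0.8715, -0.2977, -0.3897)


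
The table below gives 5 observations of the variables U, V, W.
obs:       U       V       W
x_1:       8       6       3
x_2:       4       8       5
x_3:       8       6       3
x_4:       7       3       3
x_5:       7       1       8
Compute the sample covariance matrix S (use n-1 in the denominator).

Step 1 — column means:
  mean(U) = (8 + 4 + 8 + 7 + 7) / 5 = 34/5 = 6.8
  mean(V) = (6 + 8 + 6 + 3 + 1) / 5 = 24/5 = 4.8
  mean(W) = (3 + 5 + 3 + 3 + 8) / 5 = 22/5 = 4.4

Step 2 — sample covariance S[i,j] = (1/(n-1)) · Σ_k (x_{k,i} - mean_i) · (x_{k,j} - mean_j), with n-1 = 4.
  S[U,U] = ((1.2)·(1.2) + (-2.8)·(-2.8) + (1.2)·(1.2) + (0.2)·(0.2) + (0.2)·(0.2)) / 4 = 10.8/4 = 2.7
  S[U,V] = ((1.2)·(1.2) + (-2.8)·(3.2) + (1.2)·(1.2) + (0.2)·(-1.8) + (0.2)·(-3.8)) / 4 = -7.2/4 = -1.8
  S[U,W] = ((1.2)·(-1.4) + (-2.8)·(0.6) + (1.2)·(-1.4) + (0.2)·(-1.4) + (0.2)·(3.6)) / 4 = -4.6/4 = -1.15
  S[V,V] = ((1.2)·(1.2) + (3.2)·(3.2) + (1.2)·(1.2) + (-1.8)·(-1.8) + (-3.8)·(-3.8)) / 4 = 30.8/4 = 7.7
  S[V,W] = ((1.2)·(-1.4) + (3.2)·(0.6) + (1.2)·(-1.4) + (-1.8)·(-1.4) + (-3.8)·(3.6)) / 4 = -12.6/4 = -3.15
  S[W,W] = ((-1.4)·(-1.4) + (0.6)·(0.6) + (-1.4)·(-1.4) + (-1.4)·(-1.4) + (3.6)·(3.6)) / 4 = 19.2/4 = 4.8

S is symmetric (S[j,i] = S[i,j]). Assembling:

S = [[2.7, -1.8, -1.15],
 [-1.8, 7.7, -3.15],
 [-1.15, -3.15, 4.8]]


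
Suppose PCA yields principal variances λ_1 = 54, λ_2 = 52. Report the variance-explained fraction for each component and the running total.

Step 1 — total variance = trace(Sigma) = Σ λ_i = 54 + 52 = 106.

Step 2 — fraction explained by component i = λ_i / Σ λ:
  PC1: 54/106 = 0.5094
  PC2: 52/106 = 0.4906

Step 3 — cumulative fraction after k components = (λ_1 + ... + λ_k) / Σ λ:
  k = 1: 54/106 = 0.5094
  k = 2: (54 + 52)/106 = 106/106 = 1

Summary (fraction, with percent):

explained: PC1 0.5094 (50.94%), PC2 0.4906 (49.06%);  cumulative: 0.5094, 1


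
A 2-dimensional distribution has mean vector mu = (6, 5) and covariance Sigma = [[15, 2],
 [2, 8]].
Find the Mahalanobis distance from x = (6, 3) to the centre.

Step 1 — centre the observation: (x - mu) = (0, -2).

Step 2 — invert Sigma. det(Sigma) = 15·8 - (2)² = 116.
  Sigma^{-1} = (1/det) · [[d, -b], [-b, a]] = [[0.069, -0.0172],
 [-0.0172, 0.1293]].

Step 3 — form the quadratic (x - mu)^T · Sigma^{-1} · (x - mu):
  Sigma^{-1} · (x - mu) = (0.0345, -0.2586).
  (x - mu)^T · [Sigma^{-1} · (x - mu)] = (0)·(0.0345) + (-2)·(-0.2586) = 0.5172.

Step 4 — take square root: d = √(0.5172) ≈ 0.7192.

d(x, mu) = √(0.5172) ≈ 0.7192


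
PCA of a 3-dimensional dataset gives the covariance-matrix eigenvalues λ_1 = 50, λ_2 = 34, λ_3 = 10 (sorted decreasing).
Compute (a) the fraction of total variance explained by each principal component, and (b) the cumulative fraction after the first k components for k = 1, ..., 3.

Step 1 — total variance = trace(Sigma) = Σ λ_i = 50 + 34 + 10 = 94.

Step 2 — fraction explained by component i = λ_i / Σ λ:
  PC1: 50/94 = 0.5319
  PC2: 34/94 = 0.3617
  PC3: 10/94 = 0.1064

Step 3 — cumulative fraction after k components = (λ_1 + ... + λ_k) / Σ λ:
  k = 1: 50/94 = 0.5319
  k = 2: (50 + 34)/94 = 84/94 = 0.8936
  k = 3: (50 + 34 + 10)/94 = 94/94 = 1

Summary (fraction, with percent):

explained: PC1 0.5319 (53.19%), PC2 0.3617 (36.17%), PC3 0.1064 (10.64%);  cumulative: 0.5319, 0.8936, 1


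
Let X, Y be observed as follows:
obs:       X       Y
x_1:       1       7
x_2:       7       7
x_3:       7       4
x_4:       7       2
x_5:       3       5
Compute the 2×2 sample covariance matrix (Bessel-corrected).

Step 1 — column means:
  mean(X) = (1 + 7 + 7 + 7 + 3) / 5 = 25/5 = 5
  mean(Y) = (7 + 7 + 4 + 2 + 5) / 5 = 25/5 = 5

Step 2 — sample covariance S[i,j] = (1/(n-1)) · Σ_k (x_{k,i} - mean_i) · (x_{k,j} - mean_j), with n-1 = 4.
  S[X,X] = ((-4)·(-4) + (2)·(2) + (2)·(2) + (2)·(2) + (-2)·(-2)) / 4 = 32/4 = 8
  S[X,Y] = ((-4)·(2) + (2)·(2) + (2)·(-1) + (2)·(-3) + (-2)·(0)) / 4 = -12/4 = -3
  S[Y,Y] = ((2)·(2) + (2)·(2) + (-1)·(-1) + (-3)·(-3) + (0)·(0)) / 4 = 18/4 = 4.5

S is symmetric (S[j,i] = S[i,j]). Assembling:

S = [[8, -3],
 [-3, 4.5]]


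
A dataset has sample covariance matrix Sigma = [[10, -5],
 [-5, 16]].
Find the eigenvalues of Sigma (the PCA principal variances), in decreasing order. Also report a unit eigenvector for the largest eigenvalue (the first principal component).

Step 1 — characteristic polynomial of 2×2 Sigma:
  det(Sigma - λI) = λ² - trace · λ + det = 0.
  trace = 10 + 16 = 26, det = 10·16 - (-5)² = 135.
Step 2 — discriminant:
  Δ = trace² - 4·det = 676 - 540 = 136.
Step 3 — eigenvalues:
  λ = (trace ± √Δ)/2 = (26 ± 11.6619)/2,
  λ_1 = 18.831,  λ_2 = 7.169.

Step 4 — unit eigenvector for λ_1: solve (Sigma - λ_1 I)v = 0. First row:
  (10 - 18.831)·v_x + (-5)·v_y = 0, i.e. (-8.831)·v_x + (-5)·v_y = 0,
  so v ∝ (b, λ_1 - a) = (-5, 8.831); multiply by -1 so the first entry is positive: u = (5, -8.831).
  ||u|| = √((5)² + (-8.831)²) = √(102.9857) ≈ 10.1482,
  v_1 = u/||u|| ≈ (0.4927, -0.8702) (||v_1|| = 1).

λ_1 = 18.831,  λ_2 = 7.169;  v_1 ≈ (0.4927, -0.8702)


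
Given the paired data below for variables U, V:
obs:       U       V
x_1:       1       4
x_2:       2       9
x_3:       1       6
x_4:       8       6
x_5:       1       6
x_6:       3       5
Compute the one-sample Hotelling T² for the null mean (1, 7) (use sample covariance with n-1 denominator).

Step 1 — sample mean vector:
  mean(U) = (1 + 2 + 1 + 8 + 1 + 3) / 6 = 16/6 = 2.6667
  mean(V) = (4 + 9 + 6 + 6 + 6 + 5) / 6 = 36/6 = 6
  x̄ = (2.6667, 6),  deviation x̄ - mu_0 = (2.6667, 6) - (1, 7) = (1.6667, -1).

Step 2 — sample covariance matrix, S[i,j] = (1/(n-1)) · Σ_k (x_{k,i} - mean_i) · (x_{k,j} - mean_j), divisor n-1 = 5:
  S[U,U] = ((-1.6667)·(-1.6667) + (-0.6667)·(-0.6667) + (-1.6667)·(-1.6667) + (5.3333)·(5.3333) + (-1.6667)·(-1.6667) + (0.3333)·(0.3333)) / 5 = 37.3333/5 = 7.4667
  S[U,V] = ((-1.6667)·(-2) + (-0.6667)·(3) + (-1.6667)·(0) + (5.3333)·(0) + (-1.6667)·(0) + (0.3333)·(-1)) / 5 = 1/5 = 0.2
  S[V,V] = ((-2)·(-2) + (3)·(3) + (0)·(0) + (0)·(0) + (0)·(0) + (-1)·(-1)) / 5 = 14/5 = 2.8
  S = [[7.4667, 0.2],
 [0.2, 2.8]].

Step 3 — invert S. det(S) = 7.4667·2.8 - (0.2)² = 20.8667.
  S^{-1} = (1/det) · [[d, -b], [-b, a]] = [[0.1342, -0.0096],
 [-0.0096, 0.3578]].

Step 4 — quadratic form (x̄ - mu_0)^T · S^{-1} · (x̄ - mu_0):
  S^{-1} · (x̄ - mu_0) = (0.2332, -0.3738),
  (x̄ - mu_0)^T · [...] = (1.6667)·(0.2332) + (-1)·(-0.3738) = 0.7625.

Step 5 — scale by n: T² = 6 · 0.7625 = 4.5751.

T² ≈ 4.5751


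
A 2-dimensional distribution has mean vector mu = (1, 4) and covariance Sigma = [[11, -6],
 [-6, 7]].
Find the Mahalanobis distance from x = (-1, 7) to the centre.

Step 1 — centre the observation: (x - mu) = (-2, 3).

Step 2 — invert Sigma. det(Sigma) = 11·7 - (-6)² = 41.
  Sigma^{-1} = (1/det) · [[d, -b], [-b, a]] = [[0.1707, 0.1463],
 [0.1463, 0.2683]].

Step 3 — form the quadratic (x - mu)^T · Sigma^{-1} · (x - mu):
  Sigma^{-1} · (x - mu) = (0.0976, 0.5122).
  (x - mu)^T · [Sigma^{-1} · (x - mu)] = (-2)·(0.0976) + (3)·(0.5122) = 1.3415.

Step 4 — take square root: d = √(1.3415) ≈ 1.1582.

d(x, mu) = √(1.3415) ≈ 1.1582


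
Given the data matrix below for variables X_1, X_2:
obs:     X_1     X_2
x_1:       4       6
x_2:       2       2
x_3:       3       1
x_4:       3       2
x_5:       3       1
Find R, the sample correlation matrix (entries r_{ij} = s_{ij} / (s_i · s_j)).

Step 1 — column means:
  mean(X_1) = (4 + 2 + 3 + 3 + 3) / 5 = 15/5 = 3
  mean(X_2) = (6 + 2 + 1 + 2 + 1) / 5 = 12/5 = 2.4

Step 2 — sample variances and covariances s[i,j] = (1/(n-1)) · Σ_k (x_{k,i} - mean_i) · (x_{k,j} - mean_j), with n-1 = 4:
  s[X_1,X_1] = ((1)·(1) + (-1)·(-1) + (0)·(0) + (0)·(0) + (0)·(0)) / 4 = 2/4 = 0.5
  s[X_1,X_2] = ((1)·(3.6) + (-1)·(-0.4) + (0)·(-1.4) + (0)·(-0.4) + (0)·(-1.4)) / 4 = 4/4 = 1
  s[X_2,X_2] = ((3.6)·(3.6) + (-0.4)·(-0.4) + (-1.4)·(-1.4) + (-0.4)·(-0.4) + (-1.4)·(-1.4)) / 4 = 17.2/4 = 4.3
  Sample standard deviations s_i = √(s[i,i]):
  s(X_1) = √(0.5) = 0.7071
  s(X_2) = √(4.3) = 2.0736

Step 3 — r_{ij} = s_{ij} / (s_i · s_j):
  r[X_1,X_1] = 1 (diagonal).
  r[X_1,X_2] = 1 / (0.7071 · 2.0736) = 1 / 1.4663 = 0.682
  r[X_2,X_2] = 1 (diagonal).

R is symmetric with unit diagonal. Assembling:

R = [[1, 0.682],
 [0.682, 1]]


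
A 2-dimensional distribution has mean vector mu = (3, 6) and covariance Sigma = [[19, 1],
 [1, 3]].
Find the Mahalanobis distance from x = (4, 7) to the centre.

Step 1 — centre the observation: (x - mu) = (1, 1).

Step 2 — invert Sigma. det(Sigma) = 19·3 - (1)² = 56.
  Sigma^{-1} = (1/det) · [[d, -b], [-b, a]] = [[0.0536, -0.0179],
 [-0.0179, 0.3393]].

Step 3 — form the quadratic (x - mu)^T · Sigma^{-1} · (x - mu):
  Sigma^{-1} · (x - mu) = (0.0357, 0.3214).
  (x - mu)^T · [Sigma^{-1} · (x - mu)] = (1)·(0.0357) + (1)·(0.3214) = 0.3571.

Step 4 — take square root: d = √(0.3571) ≈ 0.5976.

d(x, mu) = √(0.3571) ≈ 0.5976


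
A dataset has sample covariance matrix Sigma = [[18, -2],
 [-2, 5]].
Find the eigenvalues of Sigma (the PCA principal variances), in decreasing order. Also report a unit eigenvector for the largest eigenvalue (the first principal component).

Step 1 — characteristic polynomial of 2×2 Sigma:
  det(Sigma - λI) = λ² - trace · λ + det = 0.
  trace = 18 + 5 = 23, det = 18·5 - (-2)² = 86.
Step 2 — discriminant:
  Δ = trace² - 4·det = 529 - 344 = 185.
Step 3 — eigenvalues:
  λ = (trace ± √Δ)/2 = (23 ± 13.6015)/2,
  λ_1 = 18.3007,  λ_2 = 4.6993.

Step 4 — unit eigenvector for λ_1: solve (Sigma - λ_1 I)v = 0. First row:
  (18 - 18.3007)·v_x + (-2)·v_y = 0, i.e. (-0.3007)·v_x + (-2)·v_y = 0,
  so v ∝ (b, λ_1 - a) = (-2, 0.3007); multiply by -1 so the first entry is positive: u = (2, -0.3007).
  ||u|| = √((2)² + (-0.3007)²) = √(4.0904) ≈ 2.0225,
  v_1 = u/||u|| ≈ (0.9889, -0.1487) (||v_1|| = 1).

λ_1 = 18.3007,  λ_2 = 4.6993;  v_1 ≈ (0.9889, -0.1487)


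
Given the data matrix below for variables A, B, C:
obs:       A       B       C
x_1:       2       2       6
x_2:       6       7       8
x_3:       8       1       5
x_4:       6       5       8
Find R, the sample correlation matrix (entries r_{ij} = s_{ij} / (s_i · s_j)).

Step 1 — column means:
  mean(A) = (2 + 6 + 8 + 6) / 4 = 22/4 = 5.5
  mean(B) = (2 + 7 + 1 + 5) / 4 = 15/4 = 3.75
  mean(C) = (6 + 8 + 5 + 8) / 4 = 27/4 = 6.75

Step 2 — sample variances and covariances s[i,j] = (1/(n-1)) · Σ_k (x_{k,i} - mean_i) · (x_{k,j} - mean_j), with n-1 = 3:
  s[A,A] = ((-3.5)·(-3.5) + (0.5)·(0.5) + (2.5)·(2.5) + (0.5)·(0.5)) / 3 = 19/3 = 6.3333
  s[A,B] = ((-3.5)·(-1.75) + (0.5)·(3.25) + (2.5)·(-2.75) + (0.5)·(1.25)) / 3 = 1.5/3 = 0.5
  s[A,C] = ((-3.5)·(-0.75) + (0.5)·(1.25) + (2.5)·(-1.75) + (0.5)·(1.25)) / 3 = -0.5/3 = -0.1667
  s[B,B] = ((-1.75)·(-1.75) + (3.25)·(3.25) + (-2.75)·(-2.75) + (1.25)·(1.25)) / 3 = 22.75/3 = 7.5833
  s[B,C] = ((-1.75)·(-0.75) + (3.25)·(1.25) + (-2.75)·(-1.75) + (1.25)·(1.25)) / 3 = 11.75/3 = 3.9167
  s[C,C] = ((-0.75)·(-0.75) + (1.25)·(1.25) + (-1.75)·(-1.75) + (1.25)·(1.25)) / 3 = 6.75/3 = 2.25
  Sample standard deviations s_i = √(s[i,i]):
  s(A) = √(6.3333) = 2.5166
  s(B) = √(7.5833) = 2.7538
  s(C) = √(2.25) = 1.5

Step 3 — r_{ij} = s_{ij} / (s_i · s_j):
  r[A,A] = 1 (diagonal).
  r[A,B] = 0.5 / (2.5166 · 2.7538) = 0.5 / 6.9302 = 0.0721
  r[A,C] = -0.1667 / (2.5166 · 1.5) = -0.1667 / 3.7749 = -0.0442
  r[B,B] = 1 (diagonal).
  r[B,C] = 3.9167 / (2.7538 · 1.5) = 3.9167 / 4.1307 = 0.9482
  r[C,C] = 1 (diagonal).

R is symmetric with unit diagonal. Assembling:

R = [[1, 0.0721, -0.0442],
 [0.0721, 1, 0.9482],
 [-0.0442, 0.9482, 1]]


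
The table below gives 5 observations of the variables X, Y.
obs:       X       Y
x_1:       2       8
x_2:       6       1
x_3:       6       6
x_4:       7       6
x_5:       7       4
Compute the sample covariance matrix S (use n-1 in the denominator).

Step 1 — column means:
  mean(X) = (2 + 6 + 6 + 7 + 7) / 5 = 28/5 = 5.6
  mean(Y) = (8 + 1 + 6 + 6 + 4) / 5 = 25/5 = 5

Step 2 — sample covariance S[i,j] = (1/(n-1)) · Σ_k (x_{k,i} - mean_i) · (x_{k,j} - mean_j), with n-1 = 4.
  S[X,X] = ((-3.6)·(-3.6) + (0.4)·(0.4) + (0.4)·(0.4) + (1.4)·(1.4) + (1.4)·(1.4)) / 4 = 17.2/4 = 4.3
  S[X,Y] = ((-3.6)·(3) + (0.4)·(-4) + (0.4)·(1) + (1.4)·(1) + (1.4)·(-1)) / 4 = -12/4 = -3
  S[Y,Y] = ((3)·(3) + (-4)·(-4) + (1)·(1) + (1)·(1) + (-1)·(-1)) / 4 = 28/4 = 7

S is symmetric (S[j,i] = S[i,j]). Assembling:

S = [[4.3, -3],
 [-3, 7]]


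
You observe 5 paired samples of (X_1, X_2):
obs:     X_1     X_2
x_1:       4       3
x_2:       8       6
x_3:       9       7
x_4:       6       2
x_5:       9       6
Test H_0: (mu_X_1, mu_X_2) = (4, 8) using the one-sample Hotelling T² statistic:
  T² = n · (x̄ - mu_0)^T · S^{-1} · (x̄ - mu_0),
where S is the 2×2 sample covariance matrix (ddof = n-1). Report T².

Step 1 — sample mean vector:
  mean(X_1) = (4 + 8 + 9 + 6 + 9) / 5 = 36/5 = 7.2
  mean(X_2) = (3 + 6 + 7 + 2 + 6) / 5 = 24/5 = 4.8
  x̄ = (7.2, 4.8),  deviation x̄ - mu_0 = (7.2, 4.8) - (4, 8) = (3.2, -3.2).

Step 2 — sample covariance matrix, S[i,j] = (1/(n-1)) · Σ_k (x_{k,i} - mean_i) · (x_{k,j} - mean_j), divisor n-1 = 4:
  S[X_1,X_1] = ((-3.2)·(-3.2) + (0.8)·(0.8) + (1.8)·(1.8) + (-1.2)·(-1.2) + (1.8)·(1.8)) / 4 = 18.8/4 = 4.7
  S[X_1,X_2] = ((-3.2)·(-1.8) + (0.8)·(1.2) + (1.8)·(2.2) + (-1.2)·(-2.8) + (1.8)·(1.2)) / 4 = 16.2/4 = 4.05
  S[X_2,X_2] = ((-1.8)·(-1.8) + (1.2)·(1.2) + (2.2)·(2.2) + (-2.8)·(-2.8) + (1.2)·(1.2)) / 4 = 18.8/4 = 4.7
  S = [[4.7, 4.05],
 [4.05, 4.7]].

Step 3 — invert S. det(S) = 4.7·4.7 - (4.05)² = 5.6875.
  S^{-1} = (1/det) · [[d, -b], [-b, a]] = [[0.8264, -0.7121],
 [-0.7121, 0.8264]].

Step 4 — quadratic form (x̄ - mu_0)^T · S^{-1} · (x̄ - mu_0):
  S^{-1} · (x̄ - mu_0) = (4.9231, -4.9231),
  (x̄ - mu_0)^T · [...] = (3.2)·(4.9231) + (-3.2)·(-4.9231) = 31.5077.

Step 5 — scale by n: T² = 5 · 31.5077 = 157.5385.

T² ≈ 157.5385
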